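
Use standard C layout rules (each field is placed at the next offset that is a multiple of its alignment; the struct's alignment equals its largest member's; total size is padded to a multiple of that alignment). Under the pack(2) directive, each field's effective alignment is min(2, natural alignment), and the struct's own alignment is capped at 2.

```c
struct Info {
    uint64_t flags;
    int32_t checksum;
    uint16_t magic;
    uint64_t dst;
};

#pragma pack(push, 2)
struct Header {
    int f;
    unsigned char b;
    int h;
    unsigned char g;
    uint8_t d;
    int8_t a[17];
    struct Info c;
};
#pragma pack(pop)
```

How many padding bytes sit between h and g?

0

Info: 0..8  flags  (8B, 8-aligned); 8..12  checksum  (4B, 4-aligned); 12..14  magic  (2B, 2-aligned); 14..16  -- padding (2B); 16..24  dst  (8B, 8-aligned); sizeof = 24, alignof = 8
0..4  f  (4B, 2-aligned)
4..5  b  (1B, 1-aligned)
5..6  -- padding (1B)
6..10  h  (4B, 2-aligned)
10..11  g  (1B, 1-aligned)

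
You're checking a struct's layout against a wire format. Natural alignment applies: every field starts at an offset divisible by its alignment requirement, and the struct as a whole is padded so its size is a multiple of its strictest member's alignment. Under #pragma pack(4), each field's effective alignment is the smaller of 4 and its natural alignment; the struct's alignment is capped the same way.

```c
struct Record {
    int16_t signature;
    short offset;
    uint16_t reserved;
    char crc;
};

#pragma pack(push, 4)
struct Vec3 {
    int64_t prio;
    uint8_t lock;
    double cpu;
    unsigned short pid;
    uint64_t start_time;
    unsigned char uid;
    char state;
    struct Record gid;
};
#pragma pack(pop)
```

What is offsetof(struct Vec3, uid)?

Record: 0..2  signature  (2B, 2-aligned); 2..4  offset  (2B, 2-aligned); 4..6  reserved  (2B, 2-aligned); 6..7  crc  (1B, 1-aligned); 7..8  -- tail padding (1B); sizeof = 8, alignof = 2
0..8  prio  (8B, 4-aligned)
8..9  lock  (1B, 1-aligned)
9..12  -- padding (3B)
12..20  cpu  (8B, 4-aligned)
20..22  pid  (2B, 2-aligned)
22..24  -- padding (2B)
24..32  start_time  (8B, 4-aligned)
32..33  uid  (1B, 1-aligned)

32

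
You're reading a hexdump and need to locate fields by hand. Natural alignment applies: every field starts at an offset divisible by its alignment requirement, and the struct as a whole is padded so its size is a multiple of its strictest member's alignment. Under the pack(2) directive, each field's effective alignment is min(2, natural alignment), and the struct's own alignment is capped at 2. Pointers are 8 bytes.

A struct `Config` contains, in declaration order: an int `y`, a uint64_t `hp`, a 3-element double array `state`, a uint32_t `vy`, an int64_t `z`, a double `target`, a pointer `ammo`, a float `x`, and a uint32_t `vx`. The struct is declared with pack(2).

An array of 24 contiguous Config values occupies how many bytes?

0..4  y  (4B, 2-aligned)
4..12  hp  (8B, 2-aligned)
12..36  state  (24B, 2-aligned)
36..40  vy  (4B, 2-aligned)
40..48  z  (8B, 2-aligned)
48..56  target  (8B, 2-aligned)
56..64  ammo  (8B, 2-aligned)
64..68  x  (4B, 2-aligned)
68..72  vx  (4B, 2-aligned)
sizeof = 72, alignof = 2
array of 24: 24 × 72 = 1728

1728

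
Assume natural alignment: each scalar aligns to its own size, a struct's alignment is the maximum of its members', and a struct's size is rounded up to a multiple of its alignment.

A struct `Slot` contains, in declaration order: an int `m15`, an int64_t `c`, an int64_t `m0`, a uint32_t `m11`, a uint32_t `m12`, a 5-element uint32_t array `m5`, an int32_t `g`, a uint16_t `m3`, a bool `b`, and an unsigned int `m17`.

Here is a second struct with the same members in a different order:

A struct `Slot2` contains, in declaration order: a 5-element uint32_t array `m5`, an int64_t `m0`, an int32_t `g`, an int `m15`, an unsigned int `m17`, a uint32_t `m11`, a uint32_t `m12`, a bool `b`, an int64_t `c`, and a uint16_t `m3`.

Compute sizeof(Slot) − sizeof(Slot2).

-8

@0: m15 [4B, align 4] → 4
+4 pad (align 8)
@8: c [8B, align 8] → 16
@16: m0 [8B, align 8] → 24
@24: m11 [4B, align 4] → 28
@28: m12 [4B, align 4] → 32
@32: m5 [20B, align 4] → 52
@52: g [4B, align 4] → 56
@56: m3 [2B, align 2] → 58
@58: b [1B, align 1] → 59
+1 pad (align 4)
@60: m17 [4B, align 4] → 64
size 64, align 8
— Slot2 —
@0: m5 [20B, align 4] → 20
+4 pad (align 8)
@24: m0 [8B, align 8] → 32
@32: g [4B, align 4] → 36
@36: m15 [4B, align 4] → 40
@40: m17 [4B, align 4] → 44
@44: m11 [4B, align 4] → 48
@48: m12 [4B, align 4] → 52
@52: b [1B, align 1] → 53
+3 pad (align 8)
@56: c [8B, align 8] → 64
@64: m3 [2B, align 2] → 66
+6 tail pad (align 8)
size 72, align 8
64 − 72 = -8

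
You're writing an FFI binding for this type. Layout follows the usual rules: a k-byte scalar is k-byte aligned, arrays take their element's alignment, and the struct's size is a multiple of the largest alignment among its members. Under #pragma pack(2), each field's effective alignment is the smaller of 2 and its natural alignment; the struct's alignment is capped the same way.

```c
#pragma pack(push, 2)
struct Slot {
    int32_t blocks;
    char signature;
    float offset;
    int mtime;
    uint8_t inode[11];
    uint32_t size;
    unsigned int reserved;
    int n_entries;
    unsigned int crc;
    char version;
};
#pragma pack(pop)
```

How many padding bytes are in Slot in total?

3

@0: blocks [4B, align 2] → 4
@4: signature [1B, align 1] → 5
+1 pad (align 2)
@6: offset [4B, align 2] → 10
@10: mtime [4B, align 2] → 14
@14: inode [11B, align 1] → 25
+1 pad (align 2)
@26: size [4B, align 2] → 30
@30: reserved [4B, align 2] → 34
@34: n_entries [4B, align 2] → 38
@38: crc [4B, align 2] → 42
@42: version [1B, align 1] → 43
+1 tail pad (align 2)
size 44, align 2
data bytes 41, size 44 → padding 3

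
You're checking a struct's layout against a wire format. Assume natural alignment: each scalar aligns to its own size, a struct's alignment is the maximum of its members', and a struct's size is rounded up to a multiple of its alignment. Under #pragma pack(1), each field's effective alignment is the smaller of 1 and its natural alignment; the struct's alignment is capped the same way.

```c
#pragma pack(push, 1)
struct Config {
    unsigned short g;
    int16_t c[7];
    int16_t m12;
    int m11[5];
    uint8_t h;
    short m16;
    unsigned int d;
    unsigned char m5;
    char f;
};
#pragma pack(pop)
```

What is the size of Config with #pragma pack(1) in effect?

47

g at 0 (size 2, align 1) → ends 2
c at 2 (size 14, align 1) → ends 16
m12 at 16 (size 2, align 1) → ends 18
m11 at 18 (size 20, align 1) → ends 38
h at 38 (size 1, align 1) → ends 39
m16 at 39 (size 2, align 1) → ends 41
d at 41 (size 4, align 1) → ends 45
m5 at 45 (size 1, align 1) → ends 46
f at 46 (size 1, align 1) → ends 47
total 47 bytes, alignment 1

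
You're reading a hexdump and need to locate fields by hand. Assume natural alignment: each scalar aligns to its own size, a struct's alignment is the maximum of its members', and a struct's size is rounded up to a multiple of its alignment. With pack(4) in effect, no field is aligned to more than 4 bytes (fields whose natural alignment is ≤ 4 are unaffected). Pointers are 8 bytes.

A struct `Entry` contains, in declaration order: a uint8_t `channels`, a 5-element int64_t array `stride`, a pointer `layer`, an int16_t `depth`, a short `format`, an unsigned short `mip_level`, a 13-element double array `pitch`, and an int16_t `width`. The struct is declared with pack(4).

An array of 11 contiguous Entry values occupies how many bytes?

@0: channels [1B, align 1] → 1
+3 pad (align 4)
@4: stride [40B, align 4] → 44
@44: layer [8B, align 4] → 52
@52: depth [2B, align 2] → 54
@54: format [2B, align 2] → 56
@56: mip_level [2B, align 2] → 58
+2 pad (align 4)
@60: pitch [104B, align 4] → 164
@164: width [2B, align 2] → 166
+2 tail pad (align 4)
size 168, align 4
array of 11: 11 × 168 = 1848

1848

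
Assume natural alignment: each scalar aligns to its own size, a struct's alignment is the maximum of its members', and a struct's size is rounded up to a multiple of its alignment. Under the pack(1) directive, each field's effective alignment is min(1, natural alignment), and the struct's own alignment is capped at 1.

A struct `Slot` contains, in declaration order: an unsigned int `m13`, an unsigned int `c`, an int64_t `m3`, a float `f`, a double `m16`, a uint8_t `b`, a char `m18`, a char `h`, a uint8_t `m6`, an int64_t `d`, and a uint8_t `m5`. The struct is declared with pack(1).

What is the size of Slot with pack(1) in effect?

0..4  m13  (4B, 1-aligned)
4..8  c  (4B, 1-aligned)
8..16  m3  (8B, 1-aligned)
16..20  f  (4B, 1-aligned)
20..28  m16  (8B, 1-aligned)
28..29  b  (1B, 1-aligned)
29..30  m18  (1B, 1-aligned)
30..31  h  (1B, 1-aligned)
31..32  m6  (1B, 1-aligned)
32..40  d  (8B, 1-aligned)
40..41  m5  (1B, 1-aligned)
sizeof = 41, alignof = 1

41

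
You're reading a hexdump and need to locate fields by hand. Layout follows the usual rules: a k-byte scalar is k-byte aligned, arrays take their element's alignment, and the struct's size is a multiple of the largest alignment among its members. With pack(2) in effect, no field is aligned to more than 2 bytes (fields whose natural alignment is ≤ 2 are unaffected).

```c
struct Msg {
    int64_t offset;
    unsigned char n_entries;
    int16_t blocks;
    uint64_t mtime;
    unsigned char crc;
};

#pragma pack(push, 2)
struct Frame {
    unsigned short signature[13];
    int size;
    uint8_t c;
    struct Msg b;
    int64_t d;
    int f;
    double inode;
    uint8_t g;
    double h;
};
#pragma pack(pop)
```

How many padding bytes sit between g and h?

Msg: @0: offset [8B, align 8] → 8; @8: n_entries [1B, align 1] → 9; +1 pad (align 2); @10: blocks [2B, align 2] → 12; +4 pad (align 8); @16: mtime [8B, align 8] → 24; @24: crc [1B, align 1] → 25; +7 tail pad (align 8); size 32, align 8
@0: signature [26B, align 2] → 26
@26: size [4B, align 2] → 30
@30: c [1B, align 1] → 31
+1 pad (align 2)
@32: b [32B, align 2] → 64
@64: d [8B, align 2] → 72
@72: f [4B, align 2] → 76
@76: inode [8B, align 2] → 84
@84: g [1B, align 1] → 85
+1 pad (align 2)
@86: h [8B, align 2] → 94

1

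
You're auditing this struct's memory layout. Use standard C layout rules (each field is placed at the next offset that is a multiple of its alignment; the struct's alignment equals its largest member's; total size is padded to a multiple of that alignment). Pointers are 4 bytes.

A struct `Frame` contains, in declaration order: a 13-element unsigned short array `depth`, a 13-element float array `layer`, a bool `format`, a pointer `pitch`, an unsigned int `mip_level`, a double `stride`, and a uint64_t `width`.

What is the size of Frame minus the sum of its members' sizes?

9

@0: depth [26B, align 2] → 26
+2 pad (align 4)
@28: layer [52B, align 4] → 80
@80: format [1B, align 1] → 81
+3 pad (align 4)
@84: pitch [4B, align 4] → 88
@88: mip_level [4B, align 4] → 92
+4 pad (align 8)
@96: stride [8B, align 8] → 104
@104: width [8B, align 8] → 112
size 112, align 8
data bytes 103, size 112 → padding 9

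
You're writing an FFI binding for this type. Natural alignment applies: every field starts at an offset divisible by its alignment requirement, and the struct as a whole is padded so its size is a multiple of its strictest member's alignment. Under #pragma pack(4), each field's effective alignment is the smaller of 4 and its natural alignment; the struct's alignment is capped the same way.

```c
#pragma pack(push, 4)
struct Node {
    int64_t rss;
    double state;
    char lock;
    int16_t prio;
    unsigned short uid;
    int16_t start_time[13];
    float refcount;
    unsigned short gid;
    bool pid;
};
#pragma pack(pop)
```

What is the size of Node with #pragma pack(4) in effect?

56

rss at 0 (size 8, align 4) → ends 8
state at 8 (size 8, align 4) → ends 16
lock at 16 (size 1, align 1) → ends 17
pad 1 to align 2 for prio
prio at 18 (size 2, align 2) → ends 20
uid at 20 (size 2, align 2) → ends 22
start_time at 22 (size 26, align 2) → ends 48
refcount at 48 (size 4, align 4) → ends 52
gid at 52 (size 2, align 2) → ends 54
pid at 54 (size 1, align 1) → ends 55
tail pad 1 to reach multiple of 4
total 56 bytes, alignment 4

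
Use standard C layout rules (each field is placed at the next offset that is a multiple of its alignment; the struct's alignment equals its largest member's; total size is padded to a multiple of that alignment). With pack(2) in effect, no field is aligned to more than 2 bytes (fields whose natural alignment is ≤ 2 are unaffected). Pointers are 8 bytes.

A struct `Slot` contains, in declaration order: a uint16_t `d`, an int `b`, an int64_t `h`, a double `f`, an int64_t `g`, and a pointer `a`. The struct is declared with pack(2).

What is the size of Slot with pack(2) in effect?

d at 0 (size 2, align 2) → ends 2
b at 2 (size 4, align 2) → ends 6
h at 6 (size 8, align 2) → ends 14
f at 14 (size 8, align 2) → ends 22
g at 22 (size 8, align 2) → ends 30
a at 30 (size 8, align 2) → ends 38
total 38 bytes, alignment 2

38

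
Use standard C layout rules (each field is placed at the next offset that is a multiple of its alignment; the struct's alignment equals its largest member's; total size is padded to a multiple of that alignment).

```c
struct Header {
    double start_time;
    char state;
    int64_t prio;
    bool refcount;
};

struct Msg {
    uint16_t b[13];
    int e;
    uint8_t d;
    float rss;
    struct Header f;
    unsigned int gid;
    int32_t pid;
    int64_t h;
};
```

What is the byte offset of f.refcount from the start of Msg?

64

Header: @0: start_time [8B, align 8] → 8; @8: state [1B, align 1] → 9; +7 pad (align 8); @16: prio [8B, align 8] → 24; @24: refcount [1B, align 1] → 25; +7 tail pad (align 8); size 32, align 8
@0: b [26B, align 2] → 26
+2 pad (align 4)
@28: e [4B, align 4] → 32
@32: d [1B, align 1] → 33
+3 pad (align 4)
@36: rss [4B, align 4] → 40
@40: f [32B, align 8] → 72
within Header: refcount at 24
40 + 24 = 64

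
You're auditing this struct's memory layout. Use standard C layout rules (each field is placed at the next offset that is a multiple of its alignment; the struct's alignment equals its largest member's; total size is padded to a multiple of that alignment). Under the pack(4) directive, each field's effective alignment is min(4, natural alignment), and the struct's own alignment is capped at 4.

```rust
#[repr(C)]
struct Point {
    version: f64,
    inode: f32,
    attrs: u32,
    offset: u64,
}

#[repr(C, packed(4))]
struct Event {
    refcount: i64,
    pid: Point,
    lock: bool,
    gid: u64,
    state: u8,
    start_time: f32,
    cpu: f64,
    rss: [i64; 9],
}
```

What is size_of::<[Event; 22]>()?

2904

Point: 0..8  version  (8B, 8-aligned); 8..12  inode  (4B, 4-aligned); 12..16  attrs  (4B, 4-aligned); 16..24  offset  (8B, 8-aligned); sizeof = 24, alignof = 8
0..8  refcount  (8B, 4-aligned)
8..32  pid  (24B, 4-aligned)
32..33  lock  (1B, 1-aligned)
33..36  -- padding (3B)
36..44  gid  (8B, 4-aligned)
44..45  state  (1B, 1-aligned)
45..48  -- padding (3B)
48..52  start_time  (4B, 4-aligned)
52..60  cpu  (8B, 4-aligned)
60..132  rss  (72B, 4-aligned)
sizeof = 132, alignof = 4
array of 22: 22 × 132 = 2904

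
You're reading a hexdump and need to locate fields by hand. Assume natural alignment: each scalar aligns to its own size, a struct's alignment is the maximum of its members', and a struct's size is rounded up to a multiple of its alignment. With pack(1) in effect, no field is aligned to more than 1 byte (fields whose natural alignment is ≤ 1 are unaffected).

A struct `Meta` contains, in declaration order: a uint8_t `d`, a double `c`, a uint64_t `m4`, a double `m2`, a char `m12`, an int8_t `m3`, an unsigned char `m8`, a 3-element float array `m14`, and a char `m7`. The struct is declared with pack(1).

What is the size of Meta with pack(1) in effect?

41

@0: d [1B, align 1] → 1
@1: c [8B, align 1] → 9
@9: m4 [8B, align 1] → 17
@17: m2 [8B, align 1] → 25
@25: m12 [1B, align 1] → 26
@26: m3 [1B, align 1] → 27
@27: m8 [1B, align 1] → 28
@28: m14 [12B, align 1] → 40
@40: m7 [1B, align 1] → 41
size 41, align 1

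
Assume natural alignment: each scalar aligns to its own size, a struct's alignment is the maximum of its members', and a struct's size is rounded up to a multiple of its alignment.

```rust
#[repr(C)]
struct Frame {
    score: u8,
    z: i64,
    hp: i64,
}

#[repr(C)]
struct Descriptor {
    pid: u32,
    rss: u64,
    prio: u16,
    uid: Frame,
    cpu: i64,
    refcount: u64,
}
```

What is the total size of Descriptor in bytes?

Frame: 0..1  score  (1B, 1-aligned); 1..8  -- padding (7B); 8..16  z  (8B, 8-aligned); 16..24  hp  (8B, 8-aligned); sizeof = 24, alignof = 8
0..4  pid  (4B, 4-aligned)
4..8  -- padding (4B)
8..16  rss  (8B, 8-aligned)
16..18  prio  (2B, 2-aligned)
18..24  -- padding (6B)
24..48  uid  (24B, 8-aligned)
48..56  cpu  (8B, 8-aligned)
56..64  refcount  (8B, 8-aligned)
sizeof = 64, alignof = 8

64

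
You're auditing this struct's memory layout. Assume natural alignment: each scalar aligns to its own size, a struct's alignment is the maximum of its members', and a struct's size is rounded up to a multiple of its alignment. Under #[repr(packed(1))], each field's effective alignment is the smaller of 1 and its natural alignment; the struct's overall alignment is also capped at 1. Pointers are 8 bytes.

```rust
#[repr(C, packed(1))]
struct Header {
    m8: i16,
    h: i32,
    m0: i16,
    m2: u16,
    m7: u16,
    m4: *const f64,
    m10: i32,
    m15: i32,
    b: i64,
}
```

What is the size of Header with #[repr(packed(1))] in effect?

36

@0: m8 [2B, align 1] → 2
@2: h [4B, align 1] → 6
@6: m0 [2B, align 1] → 8
@8: m2 [2B, align 1] → 10
@10: m7 [2B, align 1] → 12
@12: m4 [8B, align 1] → 20
@20: m10 [4B, align 1] → 24
@24: m15 [4B, align 1] → 28
@28: b [8B, align 1] → 36
size 36, align 1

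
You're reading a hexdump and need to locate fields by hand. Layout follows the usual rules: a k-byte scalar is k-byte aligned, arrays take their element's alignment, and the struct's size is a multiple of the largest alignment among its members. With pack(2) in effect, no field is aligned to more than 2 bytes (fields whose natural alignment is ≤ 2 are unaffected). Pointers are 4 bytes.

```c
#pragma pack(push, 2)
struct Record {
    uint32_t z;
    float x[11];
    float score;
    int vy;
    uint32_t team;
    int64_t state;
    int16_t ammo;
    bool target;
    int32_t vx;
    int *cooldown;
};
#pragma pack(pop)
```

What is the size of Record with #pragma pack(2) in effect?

80

@0: z [4B, align 2] → 4
@4: x [44B, align 2] → 48
@48: score [4B, align 2] → 52
@52: vy [4B, align 2] → 56
@56: team [4B, align 2] → 60
@60: state [8B, align 2] → 68
@68: ammo [2B, align 2] → 70
@70: target [1B, align 1] → 71
+1 pad (align 2)
@72: vx [4B, align 2] → 76
@76: cooldown [4B, align 2] → 80
size 80, align 2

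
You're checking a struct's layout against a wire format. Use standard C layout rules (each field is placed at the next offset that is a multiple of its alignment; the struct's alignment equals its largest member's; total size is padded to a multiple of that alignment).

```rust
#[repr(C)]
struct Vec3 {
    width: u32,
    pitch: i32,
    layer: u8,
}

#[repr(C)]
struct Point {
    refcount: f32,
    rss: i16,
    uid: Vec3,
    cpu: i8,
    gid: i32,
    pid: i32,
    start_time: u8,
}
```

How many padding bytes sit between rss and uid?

Vec3: 0..4  width  (4B, 4-aligned); 4..8  pitch  (4B, 4-aligned); 8..9  layer  (1B, 1-aligned); 9..12  -- tail padding (3B); sizeof = 12, alignof = 4
0..4  refcount  (4B, 4-aligned)
4..6  rss  (2B, 2-aligned)
6..8  -- padding (2B)
8..20  uid  (12B, 4-aligned)

2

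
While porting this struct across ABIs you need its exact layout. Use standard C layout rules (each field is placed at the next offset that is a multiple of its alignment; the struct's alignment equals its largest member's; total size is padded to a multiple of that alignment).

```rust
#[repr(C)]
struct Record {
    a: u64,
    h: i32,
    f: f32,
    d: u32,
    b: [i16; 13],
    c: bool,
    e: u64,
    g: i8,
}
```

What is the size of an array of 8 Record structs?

@0: a [8B, align 8] → 8
@8: h [4B, align 4] → 12
@12: f [4B, align 4] → 16
@16: d [4B, align 4] → 20
@20: b [26B, align 2] → 46
@46: c [1B, align 1] → 47
+1 pad (align 8)
@48: e [8B, align 8] → 56
@56: g [1B, align 1] → 57
+7 tail pad (align 8)
size 64, align 8
array of 8: 8 × 64 = 512

512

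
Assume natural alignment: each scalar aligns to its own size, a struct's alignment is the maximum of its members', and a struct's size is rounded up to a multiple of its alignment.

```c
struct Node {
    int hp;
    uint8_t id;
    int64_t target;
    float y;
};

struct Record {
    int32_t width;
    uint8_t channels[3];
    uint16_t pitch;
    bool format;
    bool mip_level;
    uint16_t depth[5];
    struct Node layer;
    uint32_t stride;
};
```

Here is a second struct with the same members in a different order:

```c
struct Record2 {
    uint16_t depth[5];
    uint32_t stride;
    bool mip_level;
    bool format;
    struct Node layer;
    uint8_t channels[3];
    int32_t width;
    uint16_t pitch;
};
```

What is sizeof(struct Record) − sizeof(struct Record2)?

Node: @0: hp [4B, align 4] → 4; @4: id [1B, align 1] → 5; +3 pad (align 8); @8: target [8B, align 8] → 16; @16: y [4B, align 4] → 20; +4 tail pad (align 8); size 24, align 8
@0: width [4B, align 4] → 4
@4: channels [3B, align 1] → 7
+1 pad (align 2)
@8: pitch [2B, align 2] → 10
@10: format [1B, align 1] → 11
@11: mip_level [1B, align 1] → 12
@12: depth [10B, align 2] → 22
+2 pad (align 8)
@24: layer [24B, align 8] → 48
@48: stride [4B, align 4] → 52
+4 tail pad (align 8)
size 56, align 8
— Record2 —
@0: depth [10B, align 2] → 10
+2 pad (align 4)
@12: stride [4B, align 4] → 16
@16: mip_level [1B, align 1] → 17
@17: format [1B, align 1] → 18
+6 pad (align 8)
@24: layer [24B, align 8] → 48
@48: channels [3B, align 1] → 51
+1 pad (align 4)
@52: width [4B, align 4] → 56
@56: pitch [2B, align 2] → 58
+6 tail pad (align 8)
size 64, align 8
56 − 64 = -8

-8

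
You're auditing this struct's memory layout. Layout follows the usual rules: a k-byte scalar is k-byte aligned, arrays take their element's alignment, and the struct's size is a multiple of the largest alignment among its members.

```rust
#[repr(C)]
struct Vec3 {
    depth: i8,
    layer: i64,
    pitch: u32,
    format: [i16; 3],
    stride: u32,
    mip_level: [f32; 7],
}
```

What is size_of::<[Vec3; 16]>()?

@0: depth [1B, align 1] → 1
+7 pad (align 8)
@8: layer [8B, align 8] → 16
@16: pitch [4B, align 4] → 20
@20: format [6B, align 2] → 26
+2 pad (align 4)
@28: stride [4B, align 4] → 32
@32: mip_level [28B, align 4] → 60
+4 tail pad (align 8)
size 64, align 8
array of 16: 16 × 64 = 1024

1024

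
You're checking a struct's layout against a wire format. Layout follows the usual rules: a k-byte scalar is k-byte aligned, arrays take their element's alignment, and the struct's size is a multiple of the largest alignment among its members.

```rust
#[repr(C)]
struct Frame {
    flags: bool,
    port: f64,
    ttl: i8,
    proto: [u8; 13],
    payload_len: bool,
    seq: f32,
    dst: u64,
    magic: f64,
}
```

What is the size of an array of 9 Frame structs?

0..1  flags  (1B, 1-aligned)
1..8  -- padding (7B)
8..16  port  (8B, 8-aligned)
16..17  ttl  (1B, 1-aligned)
17..30  proto  (13B, 1-aligned)
30..31  payload_len  (1B, 1-aligned)
31..32  -- padding (1B)
32..36  seq  (4B, 4-aligned)
36..40  -- padding (4B)
40..48  dst  (8B, 8-aligned)
48..56  magic  (8B, 8-aligned)
sizeof = 56, alignof = 8
array of 9: 9 × 56 = 504

504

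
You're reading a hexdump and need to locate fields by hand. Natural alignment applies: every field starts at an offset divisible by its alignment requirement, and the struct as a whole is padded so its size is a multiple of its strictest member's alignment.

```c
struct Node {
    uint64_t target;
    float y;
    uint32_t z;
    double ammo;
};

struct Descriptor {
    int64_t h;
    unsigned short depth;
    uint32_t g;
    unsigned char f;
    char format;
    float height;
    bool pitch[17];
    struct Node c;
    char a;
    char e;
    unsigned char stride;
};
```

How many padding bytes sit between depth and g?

2

Node: target at 0 (size 8, align 8) → ends 8; y at 8 (size 4, align 4) → ends 12; z at 12 (size 4, align 4) → ends 16; ammo at 16 (size 8, align 8) → ends 24; total 24 bytes, alignment 8
h at 0 (size 8, align 8) → ends 8
depth at 8 (size 2, align 2) → ends 10
pad 2 to align 4 for g
g at 12 (size 4, align 4) → ends 16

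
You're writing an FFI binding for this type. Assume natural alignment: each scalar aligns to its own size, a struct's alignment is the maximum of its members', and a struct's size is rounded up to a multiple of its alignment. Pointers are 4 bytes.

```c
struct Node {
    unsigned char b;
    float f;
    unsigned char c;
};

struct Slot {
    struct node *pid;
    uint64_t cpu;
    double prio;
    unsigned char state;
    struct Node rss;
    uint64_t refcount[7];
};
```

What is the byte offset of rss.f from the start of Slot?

32

Node: @0: b [1B, align 1] → 1; +3 pad (align 4); @4: f [4B, align 4] → 8; @8: c [1B, align 1] → 9; +3 tail pad (align 4); size 12, align 4
@0: pid [4B, align 4] → 4
+4 pad (align 8)
@8: cpu [8B, align 8] → 16
@16: prio [8B, align 8] → 24
@24: state [1B, align 1] → 25
+3 pad (align 4)
@28: rss [12B, align 4] → 40
within Node: f at 4
28 + 4 = 32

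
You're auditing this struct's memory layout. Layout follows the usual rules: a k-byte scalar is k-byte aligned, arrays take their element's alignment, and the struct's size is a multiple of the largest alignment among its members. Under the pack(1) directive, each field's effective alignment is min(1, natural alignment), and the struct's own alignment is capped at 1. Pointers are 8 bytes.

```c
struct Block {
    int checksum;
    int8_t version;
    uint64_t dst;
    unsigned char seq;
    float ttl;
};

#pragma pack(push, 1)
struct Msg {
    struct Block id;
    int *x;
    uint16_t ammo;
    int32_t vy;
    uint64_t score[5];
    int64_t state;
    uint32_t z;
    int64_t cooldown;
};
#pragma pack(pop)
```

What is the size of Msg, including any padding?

98 bytes

Block: @0: checksum [4B, align 4] → 4; @4: version [1B, align 1] → 5; +3 pad (align 8); @8: dst [8B, align 8] → 16; @16: seq [1B, align 1] → 17; +3 pad (align 4); @20: ttl [4B, align 4] → 24; size 24, align 8
@0: id [24B, align 1] → 24
@24: x [8B, align 1] → 32
@32: ammo [2B, align 1] → 34
@34: vy [4B, align 1] → 38
@38: score [40B, align 1] → 78
@78: state [8B, align 1] → 86
@86: z [4B, align 1] → 90
@90: cooldown [8B, align 1] → 98
size 98, align 1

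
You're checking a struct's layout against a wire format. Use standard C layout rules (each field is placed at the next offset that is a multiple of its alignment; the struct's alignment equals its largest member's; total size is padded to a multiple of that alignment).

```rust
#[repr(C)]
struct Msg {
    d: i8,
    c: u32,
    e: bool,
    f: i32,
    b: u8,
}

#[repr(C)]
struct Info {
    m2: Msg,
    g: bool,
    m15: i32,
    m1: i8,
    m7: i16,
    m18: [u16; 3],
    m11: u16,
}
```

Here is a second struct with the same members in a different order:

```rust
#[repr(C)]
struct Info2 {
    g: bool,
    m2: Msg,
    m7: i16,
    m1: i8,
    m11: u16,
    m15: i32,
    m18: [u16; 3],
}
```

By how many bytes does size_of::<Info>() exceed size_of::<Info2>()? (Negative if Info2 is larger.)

-4

Msg: 0..1  d  (1B, 1-aligned); 1..4  -- padding (3B); 4..8  c  (4B, 4-aligned); 8..9  e  (1B, 1-aligned); 9..12  -- padding (3B); 12..16  f  (4B, 4-aligned); 16..17  b  (1B, 1-aligned); 17..20  -- tail padding (3B); sizeof = 20, alignof = 4
0..20  m2  (20B, 4-aligned)
20..21  g  (1B, 1-aligned)
21..24  -- padding (3B)
24..28  m15  (4B, 4-aligned)
28..29  m1  (1B, 1-aligned)
29..30  -- padding (1B)
30..32  m7  (2B, 2-aligned)
32..38  m18  (6B, 2-aligned)
38..40  m11  (2B, 2-aligned)
sizeof = 40, alignof = 4
— Info2 —
0..1  g  (1B, 1-aligned)
1..4  -- padding (3B)
4..24  m2  (20B, 4-aligned)
24..26  m7  (2B, 2-aligned)
26..27  m1  (1B, 1-aligned)
27..28  -- padding (1B)
28..30  m11  (2B, 2-aligned)
30..32  -- padding (2B)
32..36  m15  (4B, 4-aligned)
36..42  m18  (6B, 2-aligned)
42..44  -- tail padding (2B)
sizeof = 44, alignof = 4
40 − 44 = -4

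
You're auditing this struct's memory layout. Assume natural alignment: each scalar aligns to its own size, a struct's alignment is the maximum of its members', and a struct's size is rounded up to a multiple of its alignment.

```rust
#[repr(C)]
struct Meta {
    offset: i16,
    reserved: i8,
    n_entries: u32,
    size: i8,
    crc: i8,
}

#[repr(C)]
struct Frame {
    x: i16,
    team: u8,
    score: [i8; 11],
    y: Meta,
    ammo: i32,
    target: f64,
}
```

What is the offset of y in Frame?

16

Meta: @0: offset [2B, align 2] → 2; @2: reserved [1B, align 1] → 3; +1 pad (align 4); @4: n_entries [4B, align 4] → 8; @8: size [1B, align 1] → 9; @9: crc [1B, align 1] → 10; +2 tail pad (align 4); size 12, align 4
@0: x [2B, align 2] → 2
@2: team [1B, align 1] → 3
@3: score [11B, align 1] → 14
+2 pad (align 4)
@16: y [12B, align 4] → 28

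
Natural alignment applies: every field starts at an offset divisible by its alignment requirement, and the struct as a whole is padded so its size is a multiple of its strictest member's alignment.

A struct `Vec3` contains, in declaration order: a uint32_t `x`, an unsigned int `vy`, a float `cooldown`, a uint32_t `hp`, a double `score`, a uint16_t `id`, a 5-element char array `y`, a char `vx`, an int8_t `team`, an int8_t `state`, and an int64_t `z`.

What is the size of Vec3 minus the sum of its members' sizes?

@0: x [4B, align 4] → 4
@4: vy [4B, align 4] → 8
@8: cooldown [4B, align 4] → 12
@12: hp [4B, align 4] → 16
@16: score [8B, align 8] → 24
@24: id [2B, align 2] → 26
@26: y [5B, align 1] → 31
@31: vx [1B, align 1] → 32
@32: team [1B, align 1] → 33
@33: state [1B, align 1] → 34
+6 pad (align 8)
@40: z [8B, align 8] → 48
size 48, align 8
data bytes 42, size 48 → padding 6

6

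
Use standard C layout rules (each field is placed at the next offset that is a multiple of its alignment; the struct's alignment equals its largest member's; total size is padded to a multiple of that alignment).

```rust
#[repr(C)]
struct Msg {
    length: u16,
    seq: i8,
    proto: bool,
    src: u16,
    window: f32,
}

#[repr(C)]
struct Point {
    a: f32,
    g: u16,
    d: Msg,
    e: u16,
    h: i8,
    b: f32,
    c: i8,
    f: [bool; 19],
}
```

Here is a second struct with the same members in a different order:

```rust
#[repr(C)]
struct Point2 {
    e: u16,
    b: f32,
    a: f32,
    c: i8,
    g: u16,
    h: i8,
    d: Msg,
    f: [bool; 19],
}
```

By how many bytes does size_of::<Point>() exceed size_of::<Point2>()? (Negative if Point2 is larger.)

-4

Msg: 0..2  length  (2B, 2-aligned); 2..3  seq  (1B, 1-aligned); 3..4  proto  (1B, 1-aligned); 4..6  src  (2B, 2-aligned); 6..8  -- padding (2B); 8..12  window  (4B, 4-aligned); sizeof = 12, alignof = 4
0..4  a  (4B, 4-aligned)
4..6  g  (2B, 2-aligned)
6..8  -- padding (2B)
8..20  d  (12B, 4-aligned)
20..22  e  (2B, 2-aligned)
22..23  h  (1B, 1-aligned)
23..24  -- padding (1B)
24..28  b  (4B, 4-aligned)
28..29  c  (1B, 1-aligned)
29..48  f  (19B, 1-aligned)
sizeof = 48, alignof = 4
— Point2 —
0..2  e  (2B, 2-aligned)
2..4  -- padding (2B)
4..8  b  (4B, 4-aligned)
8..12  a  (4B, 4-aligned)
12..13  c  (1B, 1-aligned)
13..14  -- padding (1B)
14..16  g  (2B, 2-aligned)
16..17  h  (1B, 1-aligned)
17..20  -- padding (3B)
20..32  d  (12B, 4-aligned)
32..51  f  (19B, 1-aligned)
51..52  -- tail padding (1B)
sizeof = 52, alignof = 4
48 − 52 = -4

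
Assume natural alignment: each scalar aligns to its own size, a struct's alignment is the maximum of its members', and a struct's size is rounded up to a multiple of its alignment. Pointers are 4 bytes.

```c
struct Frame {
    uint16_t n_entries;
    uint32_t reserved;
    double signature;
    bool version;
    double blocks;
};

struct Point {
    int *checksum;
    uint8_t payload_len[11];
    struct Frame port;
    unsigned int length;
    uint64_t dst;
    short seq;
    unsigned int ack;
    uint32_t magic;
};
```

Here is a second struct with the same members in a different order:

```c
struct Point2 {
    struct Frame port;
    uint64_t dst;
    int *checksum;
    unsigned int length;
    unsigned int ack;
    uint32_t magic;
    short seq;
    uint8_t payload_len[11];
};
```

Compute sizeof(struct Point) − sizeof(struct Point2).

Frame: 0..2  n_entries  (2B, 2-aligned); 2..4  -- padding (2B); 4..8  reserved  (4B, 4-aligned); 8..16  signature  (8B, 8-aligned); 16..17  version  (1B, 1-aligned); 17..24  -- padding (7B); 24..32  blocks  (8B, 8-aligned); sizeof = 32, alignof = 8
0..4  checksum  (4B, 4-aligned)
4..15  payload_len  (11B, 1-aligned)
15..16  -- padding (1B)
16..48  port  (32B, 8-aligned)
48..52  length  (4B, 4-aligned)
52..56  -- padding (4B)
56..64  dst  (8B, 8-aligned)
64..66  seq  (2B, 2-aligned)
66..68  -- padding (2B)
68..72  ack  (4B, 4-aligned)
72..76  magic  (4B, 4-aligned)
76..80  -- tail padding (4B)
sizeof = 80, alignof = 8
— Point2 —
0..32  port  (32B, 8-aligned)
32..40  dst  (8B, 8-aligned)
40..44  checksum  (4B, 4-aligned)
44..48  length  (4B, 4-aligned)
48..52  ack  (4B, 4-aligned)
52..56  magic  (4B, 4-aligned)
56..58  seq  (2B, 2-aligned)
58..69  payload_len  (11B, 1-aligned)
69..72  -- tail padding (3B)
sizeof = 72, alignof = 8
80 − 72 = 8

8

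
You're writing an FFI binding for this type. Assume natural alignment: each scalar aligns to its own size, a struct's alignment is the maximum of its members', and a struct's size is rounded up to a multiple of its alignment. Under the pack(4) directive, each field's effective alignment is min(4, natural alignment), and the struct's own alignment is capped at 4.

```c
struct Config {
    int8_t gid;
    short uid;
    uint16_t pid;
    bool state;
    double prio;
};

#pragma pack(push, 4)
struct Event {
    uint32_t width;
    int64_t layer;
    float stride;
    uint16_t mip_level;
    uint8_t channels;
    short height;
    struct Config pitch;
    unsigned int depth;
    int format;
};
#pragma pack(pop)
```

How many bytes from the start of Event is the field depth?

40

Config: @0: gid [1B, align 1] → 1; +1 pad (align 2); @2: uid [2B, align 2] → 4; @4: pid [2B, align 2] → 6; @6: state [1B, align 1] → 7; +1 pad (align 8); @8: prio [8B, align 8] → 16; size 16, align 8
@0: width [4B, align 4] → 4
@4: layer [8B, align 4] → 12
@12: stride [4B, align 4] → 16
@16: mip_level [2B, align 2] → 18
@18: channels [1B, align 1] → 19
+1 pad (align 2)
@20: height [2B, align 2] → 22
+2 pad (align 4)
@24: pitch [16B, align 4] → 40
@40: depth [4B, align 4] → 44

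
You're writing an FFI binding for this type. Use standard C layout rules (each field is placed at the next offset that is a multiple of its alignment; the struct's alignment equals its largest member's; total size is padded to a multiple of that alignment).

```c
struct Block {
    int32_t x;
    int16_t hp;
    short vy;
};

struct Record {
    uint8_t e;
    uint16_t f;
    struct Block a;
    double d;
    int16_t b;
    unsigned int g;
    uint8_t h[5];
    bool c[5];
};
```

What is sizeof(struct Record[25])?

Block: 0..4  x  (4B, 4-aligned); 4..6  hp  (2B, 2-aligned); 6..8  vy  (2B, 2-aligned); sizeof = 8, alignof = 4
0..1  e  (1B, 1-aligned)
1..2  -- padding (1B)
2..4  f  (2B, 2-aligned)
4..12  a  (8B, 4-aligned)
12..16  -- padding (4B)
16..24  d  (8B, 8-aligned)
24..26  b  (2B, 2-aligned)
26..28  -- padding (2B)
28..32  g  (4B, 4-aligned)
32..37  h  (5B, 1-aligned)
37..42  c  (5B, 1-aligned)
42..48  -- tail padding (6B)
sizeof = 48, alignof = 8
array of 25: 25 × 48 = 1200

1200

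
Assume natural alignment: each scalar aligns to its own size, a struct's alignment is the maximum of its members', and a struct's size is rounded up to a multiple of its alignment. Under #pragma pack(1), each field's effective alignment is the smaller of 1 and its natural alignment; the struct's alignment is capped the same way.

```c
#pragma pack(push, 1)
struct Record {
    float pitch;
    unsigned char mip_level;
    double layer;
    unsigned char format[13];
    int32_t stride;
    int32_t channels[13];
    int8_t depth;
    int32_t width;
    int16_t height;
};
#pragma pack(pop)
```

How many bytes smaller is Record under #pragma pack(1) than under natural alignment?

15

natural layout:
  0..4  pitch  (4B, 4-aligned)
  4..5  mip_level  (1B, 1-aligned)
  5..8  -- padding (3B)
  8..16  layer  (8B, 8-aligned)
  16..29  format  (13B, 1-aligned)
  29..32  -- padding (3B)
  32..36  stride  (4B, 4-aligned)
  36..88  channels  (52B, 4-aligned)
  88..89  depth  (1B, 1-aligned)
  89..92  -- padding (3B)
  92..96  width  (4B, 4-aligned)
  96..98  height  (2B, 2-aligned)
  98..104  -- tail padding (6B)
  sizeof = 104, alignof = 8
packed(1) layout:
  0..4  pitch  (4B, 1-aligned)
  4..5  mip_level  (1B, 1-aligned)
  5..13  layer  (8B, 1-aligned)
  13..26  format  (13B, 1-aligned)
  26..30  stride  (4B, 1-aligned)
  30..82  channels  (52B, 1-aligned)
  82..83  depth  (1B, 1-aligned)
  83..87  width  (4B, 1-aligned)
  87..89  height  (2B, 1-aligned)
  sizeof = 89, alignof = 1
104 − 89 = 15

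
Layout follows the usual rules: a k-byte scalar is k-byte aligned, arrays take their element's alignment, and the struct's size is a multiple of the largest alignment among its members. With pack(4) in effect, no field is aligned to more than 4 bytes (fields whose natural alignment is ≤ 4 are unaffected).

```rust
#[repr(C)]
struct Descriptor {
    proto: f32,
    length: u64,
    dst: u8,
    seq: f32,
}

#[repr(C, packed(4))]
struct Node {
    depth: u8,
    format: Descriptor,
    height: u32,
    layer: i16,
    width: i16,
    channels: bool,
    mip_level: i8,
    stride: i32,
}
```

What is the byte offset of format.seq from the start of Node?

24

Descriptor: 0..4  proto  (4B, 4-aligned); 4..8  -- padding (4B); 8..16  length  (8B, 8-aligned); 16..17  dst  (1B, 1-aligned); 17..20  -- padding (3B); 20..24  seq  (4B, 4-aligned); sizeof = 24, alignof = 8
0..1  depth  (1B, 1-aligned)
1..4  -- padding (3B)
4..28  format  (24B, 4-aligned)
within Descriptor: seq at 20
4 + 20 = 24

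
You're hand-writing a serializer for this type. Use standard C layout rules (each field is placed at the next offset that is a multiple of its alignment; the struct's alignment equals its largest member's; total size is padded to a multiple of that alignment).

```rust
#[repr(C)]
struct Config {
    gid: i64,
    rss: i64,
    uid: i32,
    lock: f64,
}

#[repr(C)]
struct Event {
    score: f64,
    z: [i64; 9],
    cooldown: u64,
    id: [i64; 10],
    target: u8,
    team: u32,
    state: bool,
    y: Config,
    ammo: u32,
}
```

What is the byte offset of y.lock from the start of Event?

Config: gid at 0 (size 8, align 8) → ends 8; rss at 8 (size 8, align 8) → ends 16; uid at 16 (size 4, align 4) → ends 20; pad 4 to align 8 for lock; lock at 24 (size 8, align 8) → ends 32; total 32 bytes, alignment 8
score at 0 (size 8, align 8) → ends 8
z at 8 (size 72, align 8) → ends 80
cooldown at 80 (size 8, align 8) → ends 88
id at 88 (size 80, align 8) → ends 168
target at 168 (size 1, align 1) → ends 169
pad 3 to align 4 for team
team at 172 (size 4, align 4) → ends 176
state at 176 (size 1, align 1) → ends 177
pad 7 to align 8 for y
y at 184 (size 32, align 8) → ends 216
within Config: lock at 24
184 + 24 = 208

208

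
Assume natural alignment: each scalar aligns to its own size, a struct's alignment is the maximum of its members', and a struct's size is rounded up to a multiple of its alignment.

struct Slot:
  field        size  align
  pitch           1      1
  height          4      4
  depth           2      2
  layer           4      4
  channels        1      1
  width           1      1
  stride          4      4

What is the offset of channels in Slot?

16

0..1  pitch  (1B, 1-aligned)
1..4  -- padding (3B)
4..8  height  (4B, 4-aligned)
8..10  depth  (2B, 2-aligned)
10..12  -- padding (2B)
12..16  layer  (4B, 4-aligned)
16..17  channels  (1B, 1-aligned)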